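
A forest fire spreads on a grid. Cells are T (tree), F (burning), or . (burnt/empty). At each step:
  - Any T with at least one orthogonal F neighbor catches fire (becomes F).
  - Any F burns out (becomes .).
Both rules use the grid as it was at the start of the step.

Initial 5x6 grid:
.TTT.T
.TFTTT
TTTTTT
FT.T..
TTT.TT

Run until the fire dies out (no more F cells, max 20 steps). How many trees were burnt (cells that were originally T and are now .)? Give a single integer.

Answer: 19

Derivation:
Step 1: +7 fires, +2 burnt (F count now 7)
Step 2: +6 fires, +7 burnt (F count now 6)
Step 3: +4 fires, +6 burnt (F count now 4)
Step 4: +2 fires, +4 burnt (F count now 2)
Step 5: +0 fires, +2 burnt (F count now 0)
Fire out after step 5
Initially T: 21, now '.': 28
Total burnt (originally-T cells now '.'): 19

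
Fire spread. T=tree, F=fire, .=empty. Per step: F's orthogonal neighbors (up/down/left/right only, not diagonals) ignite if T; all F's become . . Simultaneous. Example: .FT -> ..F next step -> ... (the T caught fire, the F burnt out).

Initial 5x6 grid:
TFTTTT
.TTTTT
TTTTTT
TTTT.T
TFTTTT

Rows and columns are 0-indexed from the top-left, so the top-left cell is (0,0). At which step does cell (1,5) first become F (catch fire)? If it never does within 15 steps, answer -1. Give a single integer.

Step 1: cell (1,5)='T' (+6 fires, +2 burnt)
Step 2: cell (1,5)='T' (+6 fires, +6 burnt)
Step 3: cell (1,5)='T' (+6 fires, +6 burnt)
Step 4: cell (1,5)='T' (+4 fires, +6 burnt)
Step 5: cell (1,5)='F' (+3 fires, +4 burnt)
  -> target ignites at step 5
Step 6: cell (1,5)='.' (+1 fires, +3 burnt)
Step 7: cell (1,5)='.' (+0 fires, +1 burnt)
  fire out at step 7

5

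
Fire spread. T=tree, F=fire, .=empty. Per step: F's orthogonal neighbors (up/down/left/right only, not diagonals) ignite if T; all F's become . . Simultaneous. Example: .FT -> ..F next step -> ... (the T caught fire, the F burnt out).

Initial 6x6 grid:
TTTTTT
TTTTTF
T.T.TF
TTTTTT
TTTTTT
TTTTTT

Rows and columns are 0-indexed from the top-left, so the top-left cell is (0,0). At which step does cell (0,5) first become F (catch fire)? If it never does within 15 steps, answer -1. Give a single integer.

Step 1: cell (0,5)='F' (+4 fires, +2 burnt)
  -> target ignites at step 1
Step 2: cell (0,5)='.' (+4 fires, +4 burnt)
Step 3: cell (0,5)='.' (+5 fires, +4 burnt)
Step 4: cell (0,5)='.' (+6 fires, +5 burnt)
Step 5: cell (0,5)='.' (+5 fires, +6 burnt)
Step 6: cell (0,5)='.' (+5 fires, +5 burnt)
Step 7: cell (0,5)='.' (+2 fires, +5 burnt)
Step 8: cell (0,5)='.' (+1 fires, +2 burnt)
Step 9: cell (0,5)='.' (+0 fires, +1 burnt)
  fire out at step 9

1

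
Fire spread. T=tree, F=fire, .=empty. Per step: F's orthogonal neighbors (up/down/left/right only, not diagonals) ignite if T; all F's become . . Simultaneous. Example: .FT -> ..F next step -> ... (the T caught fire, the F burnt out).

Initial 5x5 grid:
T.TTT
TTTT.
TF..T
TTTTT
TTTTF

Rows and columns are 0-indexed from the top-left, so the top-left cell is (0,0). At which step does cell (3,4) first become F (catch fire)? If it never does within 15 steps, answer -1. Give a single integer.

Step 1: cell (3,4)='F' (+5 fires, +2 burnt)
  -> target ignites at step 1
Step 2: cell (3,4)='.' (+8 fires, +5 burnt)
Step 3: cell (3,4)='.' (+4 fires, +8 burnt)
Step 4: cell (3,4)='.' (+1 fires, +4 burnt)
Step 5: cell (3,4)='.' (+1 fires, +1 burnt)
Step 6: cell (3,4)='.' (+0 fires, +1 burnt)
  fire out at step 6

1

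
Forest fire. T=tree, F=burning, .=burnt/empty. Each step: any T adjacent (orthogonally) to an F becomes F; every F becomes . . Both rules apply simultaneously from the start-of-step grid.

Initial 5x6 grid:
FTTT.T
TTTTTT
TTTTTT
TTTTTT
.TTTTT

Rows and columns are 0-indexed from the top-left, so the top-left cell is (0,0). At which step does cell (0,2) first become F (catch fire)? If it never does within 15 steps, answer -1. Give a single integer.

Step 1: cell (0,2)='T' (+2 fires, +1 burnt)
Step 2: cell (0,2)='F' (+3 fires, +2 burnt)
  -> target ignites at step 2
Step 3: cell (0,2)='.' (+4 fires, +3 burnt)
Step 4: cell (0,2)='.' (+3 fires, +4 burnt)
Step 5: cell (0,2)='.' (+4 fires, +3 burnt)
Step 6: cell (0,2)='.' (+4 fires, +4 burnt)
Step 7: cell (0,2)='.' (+4 fires, +4 burnt)
Step 8: cell (0,2)='.' (+2 fires, +4 burnt)
Step 9: cell (0,2)='.' (+1 fires, +2 burnt)
Step 10: cell (0,2)='.' (+0 fires, +1 burnt)
  fire out at step 10

2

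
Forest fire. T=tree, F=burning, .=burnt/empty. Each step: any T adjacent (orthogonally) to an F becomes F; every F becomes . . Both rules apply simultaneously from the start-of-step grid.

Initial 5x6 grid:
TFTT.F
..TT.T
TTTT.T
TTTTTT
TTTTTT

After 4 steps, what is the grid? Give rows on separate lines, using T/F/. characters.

Step 1: 3 trees catch fire, 2 burn out
  F.FT..
  ..TT.F
  TTTT.T
  TTTTTT
  TTTTTT
Step 2: 3 trees catch fire, 3 burn out
  ...F..
  ..FT..
  TTTT.F
  TTTTTT
  TTTTTT
Step 3: 3 trees catch fire, 3 burn out
  ......
  ...F..
  TTFT..
  TTTTTF
  TTTTTT
Step 4: 5 trees catch fire, 3 burn out
  ......
  ......
  TF.F..
  TTFTF.
  TTTTTF

......
......
TF.F..
TTFTF.
TTTTTF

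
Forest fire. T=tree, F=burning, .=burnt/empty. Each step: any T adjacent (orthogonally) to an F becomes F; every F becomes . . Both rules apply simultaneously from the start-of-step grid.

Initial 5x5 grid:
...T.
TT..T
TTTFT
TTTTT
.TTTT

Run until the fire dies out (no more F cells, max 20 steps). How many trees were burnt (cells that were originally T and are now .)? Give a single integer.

Answer: 16

Derivation:
Step 1: +3 fires, +1 burnt (F count now 3)
Step 2: +5 fires, +3 burnt (F count now 5)
Step 3: +5 fires, +5 burnt (F count now 5)
Step 4: +3 fires, +5 burnt (F count now 3)
Step 5: +0 fires, +3 burnt (F count now 0)
Fire out after step 5
Initially T: 17, now '.': 24
Total burnt (originally-T cells now '.'): 16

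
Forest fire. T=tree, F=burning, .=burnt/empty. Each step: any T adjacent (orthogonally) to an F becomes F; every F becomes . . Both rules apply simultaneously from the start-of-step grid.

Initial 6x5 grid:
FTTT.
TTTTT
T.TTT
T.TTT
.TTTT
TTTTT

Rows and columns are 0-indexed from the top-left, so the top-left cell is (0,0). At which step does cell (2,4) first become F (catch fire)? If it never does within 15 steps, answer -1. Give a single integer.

Step 1: cell (2,4)='T' (+2 fires, +1 burnt)
Step 2: cell (2,4)='T' (+3 fires, +2 burnt)
Step 3: cell (2,4)='T' (+3 fires, +3 burnt)
Step 4: cell (2,4)='T' (+2 fires, +3 burnt)
Step 5: cell (2,4)='T' (+3 fires, +2 burnt)
Step 6: cell (2,4)='F' (+3 fires, +3 burnt)
  -> target ignites at step 6
Step 7: cell (2,4)='.' (+4 fires, +3 burnt)
Step 8: cell (2,4)='.' (+3 fires, +4 burnt)
Step 9: cell (2,4)='.' (+2 fires, +3 burnt)
Step 10: cell (2,4)='.' (+0 fires, +2 burnt)
  fire out at step 10

6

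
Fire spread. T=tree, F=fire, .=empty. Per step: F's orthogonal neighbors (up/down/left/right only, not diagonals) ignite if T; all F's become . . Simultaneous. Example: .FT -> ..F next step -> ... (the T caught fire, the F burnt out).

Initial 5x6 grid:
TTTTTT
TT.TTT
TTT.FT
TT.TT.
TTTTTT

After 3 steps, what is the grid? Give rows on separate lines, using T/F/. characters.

Step 1: 3 trees catch fire, 1 burn out
  TTTTTT
  TT.TFT
  TTT..F
  TT.TF.
  TTTTTT
Step 2: 5 trees catch fire, 3 burn out
  TTTTFT
  TT.F.F
  TTT...
  TT.F..
  TTTTFT
Step 3: 4 trees catch fire, 5 burn out
  TTTF.F
  TT....
  TTT...
  TT....
  TTTF.F

TTTF.F
TT....
TTT...
TT....
TTTF.F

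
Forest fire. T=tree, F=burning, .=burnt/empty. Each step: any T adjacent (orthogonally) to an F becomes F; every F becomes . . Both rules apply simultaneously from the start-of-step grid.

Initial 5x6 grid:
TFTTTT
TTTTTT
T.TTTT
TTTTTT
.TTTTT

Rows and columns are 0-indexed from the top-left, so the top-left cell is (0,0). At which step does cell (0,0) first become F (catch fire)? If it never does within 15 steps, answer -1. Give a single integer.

Step 1: cell (0,0)='F' (+3 fires, +1 burnt)
  -> target ignites at step 1
Step 2: cell (0,0)='.' (+3 fires, +3 burnt)
Step 3: cell (0,0)='.' (+4 fires, +3 burnt)
Step 4: cell (0,0)='.' (+5 fires, +4 burnt)
Step 5: cell (0,0)='.' (+5 fires, +5 burnt)
Step 6: cell (0,0)='.' (+4 fires, +5 burnt)
Step 7: cell (0,0)='.' (+2 fires, +4 burnt)
Step 8: cell (0,0)='.' (+1 fires, +2 burnt)
Step 9: cell (0,0)='.' (+0 fires, +1 burnt)
  fire out at step 9

1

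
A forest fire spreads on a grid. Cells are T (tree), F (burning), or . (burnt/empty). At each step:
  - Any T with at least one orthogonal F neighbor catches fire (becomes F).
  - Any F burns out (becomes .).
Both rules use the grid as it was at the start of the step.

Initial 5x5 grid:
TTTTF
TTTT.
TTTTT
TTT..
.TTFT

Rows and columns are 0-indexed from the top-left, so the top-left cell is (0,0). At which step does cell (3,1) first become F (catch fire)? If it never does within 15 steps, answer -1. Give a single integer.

Step 1: cell (3,1)='T' (+3 fires, +2 burnt)
Step 2: cell (3,1)='T' (+4 fires, +3 burnt)
Step 3: cell (3,1)='F' (+5 fires, +4 burnt)
  -> target ignites at step 3
Step 4: cell (3,1)='.' (+5 fires, +5 burnt)
Step 5: cell (3,1)='.' (+2 fires, +5 burnt)
Step 6: cell (3,1)='.' (+0 fires, +2 burnt)
  fire out at step 6

3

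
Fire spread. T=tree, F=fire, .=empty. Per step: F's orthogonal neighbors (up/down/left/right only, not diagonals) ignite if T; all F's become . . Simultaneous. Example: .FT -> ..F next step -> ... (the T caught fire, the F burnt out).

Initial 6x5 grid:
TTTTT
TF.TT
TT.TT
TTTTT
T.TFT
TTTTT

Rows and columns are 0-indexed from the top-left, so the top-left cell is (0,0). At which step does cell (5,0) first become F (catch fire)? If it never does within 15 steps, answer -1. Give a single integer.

Step 1: cell (5,0)='T' (+7 fires, +2 burnt)
Step 2: cell (5,0)='T' (+9 fires, +7 burnt)
Step 3: cell (5,0)='T' (+5 fires, +9 burnt)
Step 4: cell (5,0)='F' (+4 fires, +5 burnt)
  -> target ignites at step 4
Step 5: cell (5,0)='.' (+0 fires, +4 burnt)
  fire out at step 5

4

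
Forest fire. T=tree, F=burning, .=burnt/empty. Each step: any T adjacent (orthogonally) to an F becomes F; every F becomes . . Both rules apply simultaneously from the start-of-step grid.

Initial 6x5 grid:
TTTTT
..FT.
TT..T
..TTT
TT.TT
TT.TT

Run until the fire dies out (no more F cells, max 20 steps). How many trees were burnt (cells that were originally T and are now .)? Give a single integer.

Step 1: +2 fires, +1 burnt (F count now 2)
Step 2: +2 fires, +2 burnt (F count now 2)
Step 3: +2 fires, +2 burnt (F count now 2)
Step 4: +0 fires, +2 burnt (F count now 0)
Fire out after step 4
Initially T: 20, now '.': 16
Total burnt (originally-T cells now '.'): 6

Answer: 6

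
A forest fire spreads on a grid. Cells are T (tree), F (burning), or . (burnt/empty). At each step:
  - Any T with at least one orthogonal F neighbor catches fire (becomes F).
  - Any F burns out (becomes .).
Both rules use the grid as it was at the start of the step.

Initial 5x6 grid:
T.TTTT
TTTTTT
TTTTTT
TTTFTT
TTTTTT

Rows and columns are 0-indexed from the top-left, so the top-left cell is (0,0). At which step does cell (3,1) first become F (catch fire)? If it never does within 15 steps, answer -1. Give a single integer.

Step 1: cell (3,1)='T' (+4 fires, +1 burnt)
Step 2: cell (3,1)='F' (+7 fires, +4 burnt)
  -> target ignites at step 2
Step 3: cell (3,1)='.' (+8 fires, +7 burnt)
Step 4: cell (3,1)='.' (+6 fires, +8 burnt)
Step 5: cell (3,1)='.' (+2 fires, +6 burnt)
Step 6: cell (3,1)='.' (+1 fires, +2 burnt)
Step 7: cell (3,1)='.' (+0 fires, +1 burnt)
  fire out at step 7

2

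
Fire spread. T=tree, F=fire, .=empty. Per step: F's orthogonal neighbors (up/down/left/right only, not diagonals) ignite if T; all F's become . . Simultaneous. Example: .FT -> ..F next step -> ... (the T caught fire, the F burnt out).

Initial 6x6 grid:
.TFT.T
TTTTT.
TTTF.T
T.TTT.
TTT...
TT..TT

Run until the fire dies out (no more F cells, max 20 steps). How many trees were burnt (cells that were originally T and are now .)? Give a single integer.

Answer: 19

Derivation:
Step 1: +6 fires, +2 burnt (F count now 6)
Step 2: +5 fires, +6 burnt (F count now 5)
Step 3: +3 fires, +5 burnt (F count now 3)
Step 4: +2 fires, +3 burnt (F count now 2)
Step 5: +2 fires, +2 burnt (F count now 2)
Step 6: +1 fires, +2 burnt (F count now 1)
Step 7: +0 fires, +1 burnt (F count now 0)
Fire out after step 7
Initially T: 23, now '.': 32
Total burnt (originally-T cells now '.'): 19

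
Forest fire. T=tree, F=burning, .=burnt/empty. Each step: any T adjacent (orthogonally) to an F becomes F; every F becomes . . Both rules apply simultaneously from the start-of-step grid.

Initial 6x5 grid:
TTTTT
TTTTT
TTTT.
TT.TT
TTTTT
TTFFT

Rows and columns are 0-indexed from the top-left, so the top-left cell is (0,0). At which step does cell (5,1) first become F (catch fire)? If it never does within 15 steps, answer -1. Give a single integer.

Step 1: cell (5,1)='F' (+4 fires, +2 burnt)
  -> target ignites at step 1
Step 2: cell (5,1)='.' (+4 fires, +4 burnt)
Step 3: cell (5,1)='.' (+4 fires, +4 burnt)
Step 4: cell (5,1)='.' (+4 fires, +4 burnt)
Step 5: cell (5,1)='.' (+5 fires, +4 burnt)
Step 6: cell (5,1)='.' (+4 fires, +5 burnt)
Step 7: cell (5,1)='.' (+1 fires, +4 burnt)
Step 8: cell (5,1)='.' (+0 fires, +1 burnt)
  fire out at step 8

1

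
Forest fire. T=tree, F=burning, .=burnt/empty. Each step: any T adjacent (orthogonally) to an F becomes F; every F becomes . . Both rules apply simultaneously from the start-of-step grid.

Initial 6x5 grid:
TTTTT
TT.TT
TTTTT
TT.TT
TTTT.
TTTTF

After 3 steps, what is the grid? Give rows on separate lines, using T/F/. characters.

Step 1: 1 trees catch fire, 1 burn out
  TTTTT
  TT.TT
  TTTTT
  TT.TT
  TTTT.
  TTTF.
Step 2: 2 trees catch fire, 1 burn out
  TTTTT
  TT.TT
  TTTTT
  TT.TT
  TTTF.
  TTF..
Step 3: 3 trees catch fire, 2 burn out
  TTTTT
  TT.TT
  TTTTT
  TT.FT
  TTF..
  TF...

TTTTT
TT.TT
TTTTT
TT.FT
TTF..
TF...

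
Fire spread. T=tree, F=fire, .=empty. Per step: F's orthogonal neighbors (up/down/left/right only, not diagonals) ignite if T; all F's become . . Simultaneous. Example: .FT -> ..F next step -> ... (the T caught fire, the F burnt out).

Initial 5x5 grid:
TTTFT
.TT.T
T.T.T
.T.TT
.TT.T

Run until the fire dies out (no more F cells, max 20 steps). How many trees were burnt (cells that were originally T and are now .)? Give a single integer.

Step 1: +2 fires, +1 burnt (F count now 2)
Step 2: +3 fires, +2 burnt (F count now 3)
Step 3: +4 fires, +3 burnt (F count now 4)
Step 4: +1 fires, +4 burnt (F count now 1)
Step 5: +2 fires, +1 burnt (F count now 2)
Step 6: +0 fires, +2 burnt (F count now 0)
Fire out after step 6
Initially T: 16, now '.': 21
Total burnt (originally-T cells now '.'): 12

Answer: 12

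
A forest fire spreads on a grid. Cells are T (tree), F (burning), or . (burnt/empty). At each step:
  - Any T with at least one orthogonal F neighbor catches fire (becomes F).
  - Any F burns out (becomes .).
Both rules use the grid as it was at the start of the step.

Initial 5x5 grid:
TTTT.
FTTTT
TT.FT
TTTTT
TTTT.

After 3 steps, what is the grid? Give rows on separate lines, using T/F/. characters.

Step 1: 6 trees catch fire, 2 burn out
  FTTT.
  .FTFT
  FT..F
  TTTFT
  TTTT.
Step 2: 9 trees catch fire, 6 burn out
  .FTF.
  ..F.F
  .F...
  FTF.F
  TTTF.
Step 3: 4 trees catch fire, 9 burn out
  ..F..
  .....
  .....
  .F...
  FTF..

..F..
.....
.....
.F...
FTF..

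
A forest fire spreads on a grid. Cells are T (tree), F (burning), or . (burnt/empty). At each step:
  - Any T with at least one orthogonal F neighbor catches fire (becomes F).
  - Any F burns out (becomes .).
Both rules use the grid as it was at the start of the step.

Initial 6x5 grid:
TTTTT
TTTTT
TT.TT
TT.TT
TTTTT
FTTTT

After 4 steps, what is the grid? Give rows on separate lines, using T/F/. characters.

Step 1: 2 trees catch fire, 1 burn out
  TTTTT
  TTTTT
  TT.TT
  TT.TT
  FTTTT
  .FTTT
Step 2: 3 trees catch fire, 2 burn out
  TTTTT
  TTTTT
  TT.TT
  FT.TT
  .FTTT
  ..FTT
Step 3: 4 trees catch fire, 3 burn out
  TTTTT
  TTTTT
  FT.TT
  .F.TT
  ..FTT
  ...FT
Step 4: 4 trees catch fire, 4 burn out
  TTTTT
  FTTTT
  .F.TT
  ...TT
  ...FT
  ....F

TTTTT
FTTTT
.F.TT
...TT
...FT
....F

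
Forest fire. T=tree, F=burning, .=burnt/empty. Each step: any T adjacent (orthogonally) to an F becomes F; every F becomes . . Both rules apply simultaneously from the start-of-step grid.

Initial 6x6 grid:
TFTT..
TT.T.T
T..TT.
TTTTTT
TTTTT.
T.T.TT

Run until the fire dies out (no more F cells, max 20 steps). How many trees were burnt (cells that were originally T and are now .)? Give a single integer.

Answer: 24

Derivation:
Step 1: +3 fires, +1 burnt (F count now 3)
Step 2: +2 fires, +3 burnt (F count now 2)
Step 3: +2 fires, +2 burnt (F count now 2)
Step 4: +2 fires, +2 burnt (F count now 2)
Step 5: +4 fires, +2 burnt (F count now 4)
Step 6: +5 fires, +4 burnt (F count now 5)
Step 7: +3 fires, +5 burnt (F count now 3)
Step 8: +2 fires, +3 burnt (F count now 2)
Step 9: +1 fires, +2 burnt (F count now 1)
Step 10: +0 fires, +1 burnt (F count now 0)
Fire out after step 10
Initially T: 25, now '.': 35
Total burnt (originally-T cells now '.'): 24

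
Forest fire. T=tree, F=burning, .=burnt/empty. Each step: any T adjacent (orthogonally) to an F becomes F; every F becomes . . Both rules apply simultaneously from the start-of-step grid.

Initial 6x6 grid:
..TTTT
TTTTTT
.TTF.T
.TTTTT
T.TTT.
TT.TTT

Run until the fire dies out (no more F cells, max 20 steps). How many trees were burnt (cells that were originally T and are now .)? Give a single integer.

Step 1: +3 fires, +1 burnt (F count now 3)
Step 2: +7 fires, +3 burnt (F count now 7)
Step 3: +9 fires, +7 burnt (F count now 9)
Step 4: +4 fires, +9 burnt (F count now 4)
Step 5: +1 fires, +4 burnt (F count now 1)
Step 6: +0 fires, +1 burnt (F count now 0)
Fire out after step 6
Initially T: 27, now '.': 33
Total burnt (originally-T cells now '.'): 24

Answer: 24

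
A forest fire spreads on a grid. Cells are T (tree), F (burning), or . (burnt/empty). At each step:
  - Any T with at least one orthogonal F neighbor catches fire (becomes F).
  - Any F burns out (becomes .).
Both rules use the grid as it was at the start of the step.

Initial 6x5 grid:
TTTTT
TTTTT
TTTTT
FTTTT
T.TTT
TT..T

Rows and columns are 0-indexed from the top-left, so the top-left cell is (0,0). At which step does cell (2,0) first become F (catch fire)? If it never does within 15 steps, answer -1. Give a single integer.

Step 1: cell (2,0)='F' (+3 fires, +1 burnt)
  -> target ignites at step 1
Step 2: cell (2,0)='.' (+4 fires, +3 burnt)
Step 3: cell (2,0)='.' (+6 fires, +4 burnt)
Step 4: cell (2,0)='.' (+5 fires, +6 burnt)
Step 5: cell (2,0)='.' (+4 fires, +5 burnt)
Step 6: cell (2,0)='.' (+3 fires, +4 burnt)
Step 7: cell (2,0)='.' (+1 fires, +3 burnt)
Step 8: cell (2,0)='.' (+0 fires, +1 burnt)
  fire out at step 8

1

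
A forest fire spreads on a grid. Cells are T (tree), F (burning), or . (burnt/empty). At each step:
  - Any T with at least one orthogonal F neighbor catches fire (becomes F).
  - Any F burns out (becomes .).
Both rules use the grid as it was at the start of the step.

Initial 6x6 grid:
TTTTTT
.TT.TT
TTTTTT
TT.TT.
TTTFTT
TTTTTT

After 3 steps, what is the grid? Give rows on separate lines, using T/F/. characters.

Step 1: 4 trees catch fire, 1 burn out
  TTTTTT
  .TT.TT
  TTTTTT
  TT.FT.
  TTF.FT
  TTTFTT
Step 2: 6 trees catch fire, 4 burn out
  TTTTTT
  .TT.TT
  TTTFTT
  TT..F.
  TF...F
  TTF.FT
Step 3: 6 trees catch fire, 6 burn out
  TTTTTT
  .TT.TT
  TTF.FT
  TF....
  F.....
  TF...F

TTTTTT
.TT.TT
TTF.FT
TF....
F.....
TF...F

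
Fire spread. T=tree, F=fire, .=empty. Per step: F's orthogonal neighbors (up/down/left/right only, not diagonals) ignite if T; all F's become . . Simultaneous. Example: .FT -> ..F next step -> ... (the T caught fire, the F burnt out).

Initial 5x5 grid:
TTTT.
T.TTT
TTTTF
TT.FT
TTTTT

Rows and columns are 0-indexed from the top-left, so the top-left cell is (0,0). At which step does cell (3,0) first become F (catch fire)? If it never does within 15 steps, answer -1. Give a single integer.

Step 1: cell (3,0)='T' (+4 fires, +2 burnt)
Step 2: cell (3,0)='T' (+4 fires, +4 burnt)
Step 3: cell (3,0)='T' (+4 fires, +4 burnt)
Step 4: cell (3,0)='T' (+4 fires, +4 burnt)
Step 5: cell (3,0)='F' (+3 fires, +4 burnt)
  -> target ignites at step 5
Step 6: cell (3,0)='.' (+1 fires, +3 burnt)
Step 7: cell (3,0)='.' (+0 fires, +1 burnt)
  fire out at step 7

5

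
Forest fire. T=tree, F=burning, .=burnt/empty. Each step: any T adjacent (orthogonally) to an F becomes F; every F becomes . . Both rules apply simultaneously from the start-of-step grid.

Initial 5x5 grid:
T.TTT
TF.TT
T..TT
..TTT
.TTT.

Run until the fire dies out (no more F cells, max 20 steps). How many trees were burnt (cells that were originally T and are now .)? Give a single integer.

Step 1: +1 fires, +1 burnt (F count now 1)
Step 2: +2 fires, +1 burnt (F count now 2)
Step 3: +0 fires, +2 burnt (F count now 0)
Fire out after step 3
Initially T: 16, now '.': 12
Total burnt (originally-T cells now '.'): 3

Answer: 3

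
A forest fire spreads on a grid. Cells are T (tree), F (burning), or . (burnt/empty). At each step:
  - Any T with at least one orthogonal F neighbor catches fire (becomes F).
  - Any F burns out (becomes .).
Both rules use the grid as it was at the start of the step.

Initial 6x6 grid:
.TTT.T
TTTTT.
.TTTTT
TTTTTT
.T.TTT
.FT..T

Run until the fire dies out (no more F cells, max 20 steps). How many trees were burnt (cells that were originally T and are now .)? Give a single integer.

Step 1: +2 fires, +1 burnt (F count now 2)
Step 2: +1 fires, +2 burnt (F count now 1)
Step 3: +3 fires, +1 burnt (F count now 3)
Step 4: +3 fires, +3 burnt (F count now 3)
Step 5: +6 fires, +3 burnt (F count now 6)
Step 6: +5 fires, +6 burnt (F count now 5)
Step 7: +4 fires, +5 burnt (F count now 4)
Step 8: +1 fires, +4 burnt (F count now 1)
Step 9: +0 fires, +1 burnt (F count now 0)
Fire out after step 9
Initially T: 26, now '.': 35
Total burnt (originally-T cells now '.'): 25

Answer: 25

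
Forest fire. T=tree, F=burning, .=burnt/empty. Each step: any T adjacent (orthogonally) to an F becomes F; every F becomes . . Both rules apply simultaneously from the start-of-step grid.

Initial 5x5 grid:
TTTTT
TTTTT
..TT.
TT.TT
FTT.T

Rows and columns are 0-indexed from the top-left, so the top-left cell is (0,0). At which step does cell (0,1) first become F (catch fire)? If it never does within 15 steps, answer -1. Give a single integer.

Step 1: cell (0,1)='T' (+2 fires, +1 burnt)
Step 2: cell (0,1)='T' (+2 fires, +2 burnt)
Step 3: cell (0,1)='T' (+0 fires, +2 burnt)
  fire out at step 3
Target never catches fire within 15 steps

-1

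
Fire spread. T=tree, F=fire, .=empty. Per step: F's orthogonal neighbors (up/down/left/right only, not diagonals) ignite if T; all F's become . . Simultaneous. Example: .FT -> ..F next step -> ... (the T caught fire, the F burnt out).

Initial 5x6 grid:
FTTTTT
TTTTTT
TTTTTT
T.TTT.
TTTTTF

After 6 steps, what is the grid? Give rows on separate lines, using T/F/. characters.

Step 1: 3 trees catch fire, 2 burn out
  .FTTTT
  FTTTTT
  TTTTTT
  T.TTT.
  TTTTF.
Step 2: 5 trees catch fire, 3 burn out
  ..FTTT
  .FTTTT
  FTTTTT
  T.TTF.
  TTTF..
Step 3: 7 trees catch fire, 5 burn out
  ...FTT
  ..FTTT
  .FTTFT
  F.TF..
  TTF...
Step 4: 9 trees catch fire, 7 burn out
  ....FT
  ...FFT
  ..FF.F
  ..F...
  FF....
Step 5: 2 trees catch fire, 9 burn out
  .....F
  .....F
  ......
  ......
  ......
Step 6: 0 trees catch fire, 2 burn out
  ......
  ......
  ......
  ......
  ......

......
......
......
......
......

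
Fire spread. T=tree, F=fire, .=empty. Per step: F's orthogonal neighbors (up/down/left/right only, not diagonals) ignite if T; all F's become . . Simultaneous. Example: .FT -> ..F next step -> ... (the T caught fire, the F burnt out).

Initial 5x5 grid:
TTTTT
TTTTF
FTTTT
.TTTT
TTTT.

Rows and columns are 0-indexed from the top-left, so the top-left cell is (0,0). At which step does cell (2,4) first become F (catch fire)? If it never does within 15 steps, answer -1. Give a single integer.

Step 1: cell (2,4)='F' (+5 fires, +2 burnt)
  -> target ignites at step 1
Step 2: cell (2,4)='.' (+8 fires, +5 burnt)
Step 3: cell (2,4)='.' (+5 fires, +8 burnt)
Step 4: cell (2,4)='.' (+3 fires, +5 burnt)
Step 5: cell (2,4)='.' (+0 fires, +3 burnt)
  fire out at step 5

1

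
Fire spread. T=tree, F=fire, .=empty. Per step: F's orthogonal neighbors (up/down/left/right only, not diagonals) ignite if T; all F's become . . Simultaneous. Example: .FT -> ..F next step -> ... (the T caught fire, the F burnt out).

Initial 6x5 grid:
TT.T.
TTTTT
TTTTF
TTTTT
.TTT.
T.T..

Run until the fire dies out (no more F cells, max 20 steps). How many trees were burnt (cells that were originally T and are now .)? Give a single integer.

Step 1: +3 fires, +1 burnt (F count now 3)
Step 2: +3 fires, +3 burnt (F count now 3)
Step 3: +5 fires, +3 burnt (F count now 5)
Step 4: +4 fires, +5 burnt (F count now 4)
Step 5: +5 fires, +4 burnt (F count now 5)
Step 6: +1 fires, +5 burnt (F count now 1)
Step 7: +0 fires, +1 burnt (F count now 0)
Fire out after step 7
Initially T: 22, now '.': 29
Total burnt (originally-T cells now '.'): 21

Answer: 21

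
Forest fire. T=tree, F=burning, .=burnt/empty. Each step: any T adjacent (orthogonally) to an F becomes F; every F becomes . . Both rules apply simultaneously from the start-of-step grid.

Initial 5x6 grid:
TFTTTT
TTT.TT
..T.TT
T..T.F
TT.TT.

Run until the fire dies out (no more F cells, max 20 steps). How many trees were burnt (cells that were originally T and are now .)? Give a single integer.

Step 1: +4 fires, +2 burnt (F count now 4)
Step 2: +5 fires, +4 burnt (F count now 5)
Step 3: +4 fires, +5 burnt (F count now 4)
Step 4: +0 fires, +4 burnt (F count now 0)
Fire out after step 4
Initially T: 19, now '.': 24
Total burnt (originally-T cells now '.'): 13

Answer: 13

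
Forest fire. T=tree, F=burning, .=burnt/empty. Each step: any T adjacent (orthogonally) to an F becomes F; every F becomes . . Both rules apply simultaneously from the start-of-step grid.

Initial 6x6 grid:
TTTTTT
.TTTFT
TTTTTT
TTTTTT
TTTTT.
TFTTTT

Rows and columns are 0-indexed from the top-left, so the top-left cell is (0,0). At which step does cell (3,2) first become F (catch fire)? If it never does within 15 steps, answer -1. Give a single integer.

Step 1: cell (3,2)='T' (+7 fires, +2 burnt)
Step 2: cell (3,2)='T' (+10 fires, +7 burnt)
Step 3: cell (3,2)='F' (+11 fires, +10 burnt)
  -> target ignites at step 3
Step 4: cell (3,2)='.' (+3 fires, +11 burnt)
Step 5: cell (3,2)='.' (+1 fires, +3 burnt)
Step 6: cell (3,2)='.' (+0 fires, +1 burnt)
  fire out at step 6

3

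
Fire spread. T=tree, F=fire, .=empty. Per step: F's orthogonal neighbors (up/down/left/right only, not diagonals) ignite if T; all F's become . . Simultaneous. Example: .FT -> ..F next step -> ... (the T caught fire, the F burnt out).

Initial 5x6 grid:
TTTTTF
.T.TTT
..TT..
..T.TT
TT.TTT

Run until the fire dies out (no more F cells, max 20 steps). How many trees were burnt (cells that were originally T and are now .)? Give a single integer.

Step 1: +2 fires, +1 burnt (F count now 2)
Step 2: +2 fires, +2 burnt (F count now 2)
Step 3: +2 fires, +2 burnt (F count now 2)
Step 4: +2 fires, +2 burnt (F count now 2)
Step 5: +3 fires, +2 burnt (F count now 3)
Step 6: +1 fires, +3 burnt (F count now 1)
Step 7: +0 fires, +1 burnt (F count now 0)
Fire out after step 7
Initially T: 19, now '.': 23
Total burnt (originally-T cells now '.'): 12

Answer: 12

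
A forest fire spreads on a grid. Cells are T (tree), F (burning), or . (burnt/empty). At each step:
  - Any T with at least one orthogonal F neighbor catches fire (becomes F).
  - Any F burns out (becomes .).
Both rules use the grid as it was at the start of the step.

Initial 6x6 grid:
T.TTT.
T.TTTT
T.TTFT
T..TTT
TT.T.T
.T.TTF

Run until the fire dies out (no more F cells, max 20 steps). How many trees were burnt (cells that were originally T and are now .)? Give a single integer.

Step 1: +6 fires, +2 burnt (F count now 6)
Step 2: +7 fires, +6 burnt (F count now 7)
Step 3: +3 fires, +7 burnt (F count now 3)
Step 4: +1 fires, +3 burnt (F count now 1)
Step 5: +0 fires, +1 burnt (F count now 0)
Fire out after step 5
Initially T: 24, now '.': 29
Total burnt (originally-T cells now '.'): 17

Answer: 17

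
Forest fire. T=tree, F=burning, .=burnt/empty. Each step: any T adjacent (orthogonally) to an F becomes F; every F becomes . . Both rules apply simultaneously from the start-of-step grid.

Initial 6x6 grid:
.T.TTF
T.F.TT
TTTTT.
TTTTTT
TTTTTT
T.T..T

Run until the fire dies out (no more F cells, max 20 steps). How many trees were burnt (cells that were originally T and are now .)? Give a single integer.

Step 1: +3 fires, +2 burnt (F count now 3)
Step 2: +5 fires, +3 burnt (F count now 5)
Step 3: +5 fires, +5 burnt (F count now 5)
Step 4: +6 fires, +5 burnt (F count now 6)
Step 5: +3 fires, +6 burnt (F count now 3)
Step 6: +2 fires, +3 burnt (F count now 2)
Step 7: +1 fires, +2 burnt (F count now 1)
Step 8: +0 fires, +1 burnt (F count now 0)
Fire out after step 8
Initially T: 26, now '.': 35
Total burnt (originally-T cells now '.'): 25

Answer: 25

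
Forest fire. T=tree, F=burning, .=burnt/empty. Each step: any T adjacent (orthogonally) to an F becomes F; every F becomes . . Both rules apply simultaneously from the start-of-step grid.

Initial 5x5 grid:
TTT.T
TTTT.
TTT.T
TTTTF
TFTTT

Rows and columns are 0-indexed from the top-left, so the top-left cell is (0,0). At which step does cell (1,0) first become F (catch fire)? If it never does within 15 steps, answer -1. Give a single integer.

Step 1: cell (1,0)='T' (+6 fires, +2 burnt)
Step 2: cell (1,0)='T' (+4 fires, +6 burnt)
Step 3: cell (1,0)='T' (+3 fires, +4 burnt)
Step 4: cell (1,0)='F' (+3 fires, +3 burnt)
  -> target ignites at step 4
Step 5: cell (1,0)='.' (+3 fires, +3 burnt)
Step 6: cell (1,0)='.' (+0 fires, +3 burnt)
  fire out at step 6

4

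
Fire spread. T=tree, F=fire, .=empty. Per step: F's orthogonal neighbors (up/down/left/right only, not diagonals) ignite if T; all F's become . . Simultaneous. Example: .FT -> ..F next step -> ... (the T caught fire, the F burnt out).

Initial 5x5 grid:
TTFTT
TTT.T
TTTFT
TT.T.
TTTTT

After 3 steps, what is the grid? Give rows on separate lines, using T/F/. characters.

Step 1: 6 trees catch fire, 2 burn out
  TF.FT
  TTF.T
  TTF.F
  TT.F.
  TTTTT
Step 2: 6 trees catch fire, 6 burn out
  F...F
  TF..F
  TF...
  TT...
  TTTFT
Step 3: 5 trees catch fire, 6 burn out
  .....
  F....
  F....
  TF...
  TTF.F

.....
F....
F....
TF...
TTF.F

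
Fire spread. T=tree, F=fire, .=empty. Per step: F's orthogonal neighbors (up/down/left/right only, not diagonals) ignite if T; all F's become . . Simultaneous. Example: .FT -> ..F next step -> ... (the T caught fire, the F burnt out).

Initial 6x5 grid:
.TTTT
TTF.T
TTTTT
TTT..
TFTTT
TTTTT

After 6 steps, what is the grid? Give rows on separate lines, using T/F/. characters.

Step 1: 7 trees catch fire, 2 burn out
  .TFTT
  TF..T
  TTFTT
  TFT..
  F.FTT
  TFTTT
Step 2: 10 trees catch fire, 7 burn out
  .F.FT
  F...T
  TF.FT
  F.F..
  ...FT
  F.FTT
Step 3: 5 trees catch fire, 10 burn out
  ....F
  ....T
  F...F
  .....
  ....F
  ...FT
Step 4: 2 trees catch fire, 5 burn out
  .....
  ....F
  .....
  .....
  .....
  ....F
Step 5: 0 trees catch fire, 2 burn out
  .....
  .....
  .....
  .....
  .....
  .....
Step 6: 0 trees catch fire, 0 burn out
  .....
  .....
  .....
  .....
  .....
  .....

.....
.....
.....
.....
.....
.....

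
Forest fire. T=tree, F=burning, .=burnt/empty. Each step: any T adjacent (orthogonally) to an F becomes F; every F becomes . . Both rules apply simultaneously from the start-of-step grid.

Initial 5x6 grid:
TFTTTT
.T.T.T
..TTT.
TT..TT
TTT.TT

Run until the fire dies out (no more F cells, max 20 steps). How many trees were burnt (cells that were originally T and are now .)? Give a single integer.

Step 1: +3 fires, +1 burnt (F count now 3)
Step 2: +1 fires, +3 burnt (F count now 1)
Step 3: +2 fires, +1 burnt (F count now 2)
Step 4: +2 fires, +2 burnt (F count now 2)
Step 5: +3 fires, +2 burnt (F count now 3)
Step 6: +1 fires, +3 burnt (F count now 1)
Step 7: +2 fires, +1 burnt (F count now 2)
Step 8: +1 fires, +2 burnt (F count now 1)
Step 9: +0 fires, +1 burnt (F count now 0)
Fire out after step 9
Initially T: 20, now '.': 25
Total burnt (originally-T cells now '.'): 15

Answer: 15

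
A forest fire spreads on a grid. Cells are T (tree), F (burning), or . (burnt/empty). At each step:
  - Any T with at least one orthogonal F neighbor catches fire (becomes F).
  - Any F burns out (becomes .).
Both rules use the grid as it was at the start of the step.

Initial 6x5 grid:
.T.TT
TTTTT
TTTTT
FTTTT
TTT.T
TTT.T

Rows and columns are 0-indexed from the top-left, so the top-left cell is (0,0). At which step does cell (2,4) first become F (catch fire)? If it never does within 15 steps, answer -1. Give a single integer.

Step 1: cell (2,4)='T' (+3 fires, +1 burnt)
Step 2: cell (2,4)='T' (+5 fires, +3 burnt)
Step 3: cell (2,4)='T' (+5 fires, +5 burnt)
Step 4: cell (2,4)='T' (+5 fires, +5 burnt)
Step 5: cell (2,4)='F' (+3 fires, +5 burnt)
  -> target ignites at step 5
Step 6: cell (2,4)='.' (+3 fires, +3 burnt)
Step 7: cell (2,4)='.' (+1 fires, +3 burnt)
Step 8: cell (2,4)='.' (+0 fires, +1 burnt)
  fire out at step 8

5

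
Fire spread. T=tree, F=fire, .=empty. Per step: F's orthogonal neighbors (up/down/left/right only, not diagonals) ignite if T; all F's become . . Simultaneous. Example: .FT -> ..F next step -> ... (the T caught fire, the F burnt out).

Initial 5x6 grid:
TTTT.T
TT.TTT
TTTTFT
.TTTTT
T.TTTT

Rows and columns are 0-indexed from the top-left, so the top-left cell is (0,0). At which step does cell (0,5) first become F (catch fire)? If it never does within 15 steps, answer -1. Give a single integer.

Step 1: cell (0,5)='T' (+4 fires, +1 burnt)
Step 2: cell (0,5)='T' (+6 fires, +4 burnt)
Step 3: cell (0,5)='F' (+6 fires, +6 burnt)
  -> target ignites at step 3
Step 4: cell (0,5)='.' (+5 fires, +6 burnt)
Step 5: cell (0,5)='.' (+2 fires, +5 burnt)
Step 6: cell (0,5)='.' (+1 fires, +2 burnt)
Step 7: cell (0,5)='.' (+0 fires, +1 burnt)
  fire out at step 7

3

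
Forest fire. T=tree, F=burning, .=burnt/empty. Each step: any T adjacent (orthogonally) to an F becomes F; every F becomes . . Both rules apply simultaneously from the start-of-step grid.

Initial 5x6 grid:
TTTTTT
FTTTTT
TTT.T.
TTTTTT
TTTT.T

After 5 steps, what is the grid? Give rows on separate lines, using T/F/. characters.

Step 1: 3 trees catch fire, 1 burn out
  FTTTTT
  .FTTTT
  FTT.T.
  TTTTTT
  TTTT.T
Step 2: 4 trees catch fire, 3 burn out
  .FTTTT
  ..FTTT
  .FT.T.
  FTTTTT
  TTTT.T
Step 3: 5 trees catch fire, 4 burn out
  ..FTTT
  ...FTT
  ..F.T.
  .FTTTT
  FTTT.T
Step 4: 4 trees catch fire, 5 burn out
  ...FTT
  ....FT
  ....T.
  ..FTTT
  .FTT.T
Step 5: 5 trees catch fire, 4 burn out
  ....FT
  .....F
  ....F.
  ...FTT
  ..FT.T

....FT
.....F
....F.
...FTT
..FT.T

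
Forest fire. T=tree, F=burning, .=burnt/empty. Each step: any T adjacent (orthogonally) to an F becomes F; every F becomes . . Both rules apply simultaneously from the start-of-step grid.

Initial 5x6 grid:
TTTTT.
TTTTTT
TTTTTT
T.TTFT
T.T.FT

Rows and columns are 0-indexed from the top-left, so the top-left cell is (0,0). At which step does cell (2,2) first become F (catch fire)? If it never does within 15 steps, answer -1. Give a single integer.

Step 1: cell (2,2)='T' (+4 fires, +2 burnt)
Step 2: cell (2,2)='T' (+4 fires, +4 burnt)
Step 3: cell (2,2)='F' (+5 fires, +4 burnt)
  -> target ignites at step 3
Step 4: cell (2,2)='.' (+3 fires, +5 burnt)
Step 5: cell (2,2)='.' (+3 fires, +3 burnt)
Step 6: cell (2,2)='.' (+3 fires, +3 burnt)
Step 7: cell (2,2)='.' (+2 fires, +3 burnt)
Step 8: cell (2,2)='.' (+0 fires, +2 burnt)
  fire out at step 8

3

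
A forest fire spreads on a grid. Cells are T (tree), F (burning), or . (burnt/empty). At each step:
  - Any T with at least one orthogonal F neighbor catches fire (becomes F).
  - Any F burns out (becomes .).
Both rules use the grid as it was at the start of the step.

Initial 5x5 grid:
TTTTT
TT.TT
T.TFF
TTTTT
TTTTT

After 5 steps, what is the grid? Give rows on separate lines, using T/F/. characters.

Step 1: 5 trees catch fire, 2 burn out
  TTTTT
  TT.FF
  T.F..
  TTTFF
  TTTTT
Step 2: 5 trees catch fire, 5 burn out
  TTTFF
  TT...
  T....
  TTF..
  TTTFF
Step 3: 3 trees catch fire, 5 burn out
  TTF..
  TT...
  T....
  TF...
  TTF..
Step 4: 3 trees catch fire, 3 burn out
  TF...
  TT...
  T....
  F....
  TF...
Step 5: 4 trees catch fire, 3 burn out
  F....
  TF...
  F....
  .....
  F....

F....
TF...
F....
.....
F....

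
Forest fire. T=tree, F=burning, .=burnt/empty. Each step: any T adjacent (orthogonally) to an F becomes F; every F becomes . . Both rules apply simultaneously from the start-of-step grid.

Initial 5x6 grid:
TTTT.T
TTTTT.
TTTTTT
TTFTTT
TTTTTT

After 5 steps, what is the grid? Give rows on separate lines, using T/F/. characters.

Step 1: 4 trees catch fire, 1 burn out
  TTTT.T
  TTTTT.
  TTFTTT
  TF.FTT
  TTFTTT
Step 2: 7 trees catch fire, 4 burn out
  TTTT.T
  TTFTT.
  TF.FTT
  F...FT
  TF.FTT
Step 3: 8 trees catch fire, 7 burn out
  TTFT.T
  TF.FT.
  F...FT
  .....F
  F...FT
Step 4: 6 trees catch fire, 8 burn out
  TF.F.T
  F...F.
  .....F
  ......
  .....F
Step 5: 1 trees catch fire, 6 burn out
  F....T
  ......
  ......
  ......
  ......

F....T
......
......
......
......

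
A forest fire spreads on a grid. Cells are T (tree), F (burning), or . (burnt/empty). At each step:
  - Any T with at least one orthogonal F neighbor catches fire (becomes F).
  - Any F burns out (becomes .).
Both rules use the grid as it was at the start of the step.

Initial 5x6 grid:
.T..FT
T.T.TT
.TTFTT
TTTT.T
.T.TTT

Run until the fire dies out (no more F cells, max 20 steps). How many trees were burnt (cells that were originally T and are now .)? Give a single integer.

Answer: 17

Derivation:
Step 1: +5 fires, +2 burnt (F count now 5)
Step 2: +6 fires, +5 burnt (F count now 6)
Step 3: +3 fires, +6 burnt (F count now 3)
Step 4: +3 fires, +3 burnt (F count now 3)
Step 5: +0 fires, +3 burnt (F count now 0)
Fire out after step 5
Initially T: 19, now '.': 28
Total burnt (originally-T cells now '.'): 17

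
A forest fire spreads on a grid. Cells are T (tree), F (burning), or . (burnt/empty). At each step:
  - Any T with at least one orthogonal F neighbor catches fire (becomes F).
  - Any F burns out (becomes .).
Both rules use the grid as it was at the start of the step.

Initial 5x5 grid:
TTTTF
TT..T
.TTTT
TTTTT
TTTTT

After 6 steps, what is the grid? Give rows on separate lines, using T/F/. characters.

Step 1: 2 trees catch fire, 1 burn out
  TTTF.
  TT..F
  .TTTT
  TTTTT
  TTTTT
Step 2: 2 trees catch fire, 2 burn out
  TTF..
  TT...
  .TTTF
  TTTTT
  TTTTT
Step 3: 3 trees catch fire, 2 burn out
  TF...
  TT...
  .TTF.
  TTTTF
  TTTTT
Step 4: 5 trees catch fire, 3 burn out
  F....
  TF...
  .TF..
  TTTF.
  TTTTF
Step 5: 4 trees catch fire, 5 burn out
  .....
  F....
  .F...
  TTF..
  TTTF.
Step 6: 2 trees catch fire, 4 burn out
  .....
  .....
  .....
  TF...
  TTF..

.....
.....
.....
TF...
TTF..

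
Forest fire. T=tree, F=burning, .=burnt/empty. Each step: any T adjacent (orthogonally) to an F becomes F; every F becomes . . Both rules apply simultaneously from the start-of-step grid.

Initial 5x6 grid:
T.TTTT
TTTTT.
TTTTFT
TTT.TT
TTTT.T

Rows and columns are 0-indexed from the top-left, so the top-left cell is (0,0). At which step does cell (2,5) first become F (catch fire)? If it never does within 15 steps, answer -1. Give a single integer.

Step 1: cell (2,5)='F' (+4 fires, +1 burnt)
  -> target ignites at step 1
Step 2: cell (2,5)='.' (+4 fires, +4 burnt)
Step 3: cell (2,5)='.' (+6 fires, +4 burnt)
Step 4: cell (2,5)='.' (+5 fires, +6 burnt)
Step 5: cell (2,5)='.' (+4 fires, +5 burnt)
Step 6: cell (2,5)='.' (+2 fires, +4 burnt)
Step 7: cell (2,5)='.' (+0 fires, +2 burnt)
  fire out at step 7

1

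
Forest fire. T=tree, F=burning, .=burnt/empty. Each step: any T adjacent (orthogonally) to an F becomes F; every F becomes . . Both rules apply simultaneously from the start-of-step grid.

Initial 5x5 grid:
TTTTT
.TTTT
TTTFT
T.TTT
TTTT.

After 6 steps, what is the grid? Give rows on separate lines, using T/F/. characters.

Step 1: 4 trees catch fire, 1 burn out
  TTTTT
  .TTFT
  TTF.F
  T.TFT
  TTTT.
Step 2: 7 trees catch fire, 4 burn out
  TTTFT
  .TF.F
  TF...
  T.F.F
  TTTF.
Step 3: 5 trees catch fire, 7 burn out
  TTF.F
  .F...
  F....
  T....
  TTF..
Step 4: 3 trees catch fire, 5 burn out
  TF...
  .....
  .....
  F....
  TF...
Step 5: 2 trees catch fire, 3 burn out
  F....
  .....
  .....
  .....
  F....
Step 6: 0 trees catch fire, 2 burn out
  .....
  .....
  .....
  .....
  .....

.....
.....
.....
.....
.....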